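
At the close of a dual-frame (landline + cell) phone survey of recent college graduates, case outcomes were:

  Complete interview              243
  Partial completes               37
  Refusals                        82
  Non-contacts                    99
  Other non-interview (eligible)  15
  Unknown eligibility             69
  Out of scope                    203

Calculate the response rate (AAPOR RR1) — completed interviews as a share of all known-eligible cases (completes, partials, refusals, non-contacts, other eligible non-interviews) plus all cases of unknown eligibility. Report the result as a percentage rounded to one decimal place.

44.6%

Num → 243
Base → 243 + 37 + 82 + 99 + 15 + 69 = 545
RR1 = 243 / 545 = 0.4459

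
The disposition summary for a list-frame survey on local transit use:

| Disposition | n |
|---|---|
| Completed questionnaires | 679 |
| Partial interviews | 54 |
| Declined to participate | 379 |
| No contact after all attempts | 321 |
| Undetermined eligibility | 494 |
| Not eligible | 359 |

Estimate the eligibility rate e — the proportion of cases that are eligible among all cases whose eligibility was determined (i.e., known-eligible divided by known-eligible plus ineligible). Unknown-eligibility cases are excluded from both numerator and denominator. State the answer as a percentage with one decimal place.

80.0%

Eligible (known) → 679 + 54 + 379 + 321 = 1433
e = 1433 / (1433 + 359) = 1433 / 1792 = 0.7997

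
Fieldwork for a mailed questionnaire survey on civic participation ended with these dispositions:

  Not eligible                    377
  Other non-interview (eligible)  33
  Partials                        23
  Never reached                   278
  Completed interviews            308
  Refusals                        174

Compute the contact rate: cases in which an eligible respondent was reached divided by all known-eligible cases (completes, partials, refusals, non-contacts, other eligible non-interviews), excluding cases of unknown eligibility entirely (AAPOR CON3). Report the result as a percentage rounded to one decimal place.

Numerator: 308 + 23 + 174 + 33 = 538
Denominator: 308 + 23 + 174 + 278 + 33 = 816
CON3 = 538 / 816 = 0.6593

65.9%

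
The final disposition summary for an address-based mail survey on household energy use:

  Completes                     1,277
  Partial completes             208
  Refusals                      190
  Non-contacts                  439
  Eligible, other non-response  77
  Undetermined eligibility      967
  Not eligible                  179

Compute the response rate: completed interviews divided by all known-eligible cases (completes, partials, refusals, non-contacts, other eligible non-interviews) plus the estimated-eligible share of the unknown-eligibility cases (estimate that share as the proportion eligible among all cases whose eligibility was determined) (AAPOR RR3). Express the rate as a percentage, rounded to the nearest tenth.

41.4%

Num = 1277
Known eligible = 1277 + 208 + 190 + 439 + 77 = 2191
e = 2191 / (2191 + 179) = 2191 / 2370 = 0.9245
Eligible share of unknowns = 0.9245 × 967 = 893.99
Denominator = 2191 + 893.99 = 3084.99
RR3 = 1277 / 3084.99 = 0.4139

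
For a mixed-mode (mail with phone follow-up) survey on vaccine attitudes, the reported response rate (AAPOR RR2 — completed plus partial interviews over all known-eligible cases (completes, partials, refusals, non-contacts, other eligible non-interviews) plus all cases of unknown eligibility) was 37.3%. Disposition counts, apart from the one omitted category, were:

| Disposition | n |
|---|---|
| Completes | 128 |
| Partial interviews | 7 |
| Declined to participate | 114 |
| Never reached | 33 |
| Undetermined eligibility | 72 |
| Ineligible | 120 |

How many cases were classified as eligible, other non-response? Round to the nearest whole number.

8

Top = 128 + 7 = 135
RR2 = 135 / D = 0.373
D = 135 / 0.373 = 361.9
Rest of base = 354
eligible, other non-response = 361.9 − 354 ≈ 8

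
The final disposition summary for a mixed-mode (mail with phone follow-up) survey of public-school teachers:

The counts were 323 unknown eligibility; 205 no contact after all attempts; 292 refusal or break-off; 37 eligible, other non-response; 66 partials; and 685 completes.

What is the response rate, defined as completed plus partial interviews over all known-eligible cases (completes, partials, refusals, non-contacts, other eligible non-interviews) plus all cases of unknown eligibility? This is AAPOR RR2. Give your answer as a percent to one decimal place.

Top: 685 + 66 = 751
Base: 685 + 66 + 292 + 205 + 37 + 323 = 1608
RR2 = 751 / 1608 = 0.4670

46.7%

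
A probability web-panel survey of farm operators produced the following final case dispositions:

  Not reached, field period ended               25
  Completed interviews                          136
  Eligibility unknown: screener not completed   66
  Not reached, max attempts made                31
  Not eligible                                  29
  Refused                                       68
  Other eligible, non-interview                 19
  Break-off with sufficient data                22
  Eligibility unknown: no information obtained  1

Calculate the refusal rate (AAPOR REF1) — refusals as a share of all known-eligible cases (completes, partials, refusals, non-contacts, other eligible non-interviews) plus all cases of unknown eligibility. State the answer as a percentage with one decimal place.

Never reached = 25 + 31 = 56
Unknown if eligible = 66 + 1 = 67
Numerator = 68
Denom = 136 + 22 + 68 + 56 + 19 + 67 = 368
REF1 = 68 / 368 = 0.1848

18.5%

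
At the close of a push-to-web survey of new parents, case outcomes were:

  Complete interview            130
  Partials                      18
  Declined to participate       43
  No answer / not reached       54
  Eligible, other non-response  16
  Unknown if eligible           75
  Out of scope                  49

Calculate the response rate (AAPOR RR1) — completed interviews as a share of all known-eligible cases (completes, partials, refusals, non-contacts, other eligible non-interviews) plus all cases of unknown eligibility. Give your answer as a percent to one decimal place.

Num → 130
Denominator → 130 + 18 + 43 + 54 + 16 + 75 = 336
RR1 = 130 / 336 = 0.3869

38.7%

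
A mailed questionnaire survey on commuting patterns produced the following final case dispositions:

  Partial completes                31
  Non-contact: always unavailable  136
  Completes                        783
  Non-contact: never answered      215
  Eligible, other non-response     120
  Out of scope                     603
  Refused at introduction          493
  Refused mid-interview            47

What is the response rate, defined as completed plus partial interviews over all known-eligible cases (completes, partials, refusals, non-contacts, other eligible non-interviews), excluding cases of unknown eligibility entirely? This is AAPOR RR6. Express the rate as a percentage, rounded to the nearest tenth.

44.6%

Declined to participate = 493 + 47 = 540
Non-contacts = 215 + 136 = 351
Top: 783 + 31 = 814
Denom: 783 + 31 + 540 + 351 + 120 = 1825
RR6 = 814 / 1825 = 0.4460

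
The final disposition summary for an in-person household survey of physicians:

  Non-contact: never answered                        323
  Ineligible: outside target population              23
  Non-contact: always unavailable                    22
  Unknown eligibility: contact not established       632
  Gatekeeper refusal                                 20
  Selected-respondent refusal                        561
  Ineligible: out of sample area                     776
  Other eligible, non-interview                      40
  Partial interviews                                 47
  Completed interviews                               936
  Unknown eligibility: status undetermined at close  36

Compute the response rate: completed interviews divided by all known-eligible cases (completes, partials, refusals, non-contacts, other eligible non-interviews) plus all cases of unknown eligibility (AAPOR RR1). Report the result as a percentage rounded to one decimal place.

Refusal or break-off = 20 + 561 = 581
No answer / not reached = 323 + 22 = 345
Unknown if eligible = 632 + 36 = 668
Screened out, ineligible = 23 + 776 = 799
Num: 936
Base: 936 + 47 + 581 + 345 + 40 + 668 = 2617
RR1 = 936 / 2617 = 0.3577

35.8%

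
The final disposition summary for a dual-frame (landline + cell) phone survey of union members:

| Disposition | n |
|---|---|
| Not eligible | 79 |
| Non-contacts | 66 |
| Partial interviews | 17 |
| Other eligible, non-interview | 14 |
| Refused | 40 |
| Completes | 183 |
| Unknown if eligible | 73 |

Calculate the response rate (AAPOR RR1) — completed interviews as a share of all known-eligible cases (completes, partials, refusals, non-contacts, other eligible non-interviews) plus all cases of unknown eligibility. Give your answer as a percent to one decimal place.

46.6%

Num: 183
Base: 183 + 17 + 40 + 66 + 14 + 73 = 393
RR1 = 183 / 393 = 0.4656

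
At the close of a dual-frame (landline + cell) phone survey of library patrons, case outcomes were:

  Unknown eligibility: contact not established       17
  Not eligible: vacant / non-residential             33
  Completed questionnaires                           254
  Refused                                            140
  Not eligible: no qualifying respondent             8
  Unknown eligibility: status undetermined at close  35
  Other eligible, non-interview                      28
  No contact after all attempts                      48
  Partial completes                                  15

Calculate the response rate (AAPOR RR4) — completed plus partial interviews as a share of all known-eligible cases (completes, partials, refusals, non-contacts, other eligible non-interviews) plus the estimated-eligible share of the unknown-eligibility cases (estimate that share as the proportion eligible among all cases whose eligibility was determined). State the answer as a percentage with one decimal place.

Unknown eligibility = 17 + 35 = 52
Screened out, ineligible = 8 + 33 = 41
Num = 254 + 15 = 269
Determined eligible = 254 + 15 + 140 + 48 + 28 = 485
e = 485 / (485 + 41) = 485 / 526 = 0.9221
e × U = 0.9221 × 52 = 47.95
Denom = 485 + 47.95 = 532.95
RR4 = 269 / 532.95 = 0.5047

50.5%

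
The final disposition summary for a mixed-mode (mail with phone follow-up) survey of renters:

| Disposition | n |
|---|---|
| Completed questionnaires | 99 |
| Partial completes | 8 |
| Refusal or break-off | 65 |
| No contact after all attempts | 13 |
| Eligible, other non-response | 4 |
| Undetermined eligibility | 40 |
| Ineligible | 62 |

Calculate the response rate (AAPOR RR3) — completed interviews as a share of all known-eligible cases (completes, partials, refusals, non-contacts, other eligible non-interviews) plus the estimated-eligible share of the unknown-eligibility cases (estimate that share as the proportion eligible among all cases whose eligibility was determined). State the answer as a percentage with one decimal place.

Numerator: 99
Known eligible: 99 + 8 + 65 + 13 + 4 = 189
e = 189 / (189 + 62) = 189 / 251 = 0.7530
Estimated eligible among unknowns: 0.7530 × 40 = 30.12
Denom: 189 + 30.12 = 219.12
RR3 = 99 / 219.12 = 0.4518

45.2%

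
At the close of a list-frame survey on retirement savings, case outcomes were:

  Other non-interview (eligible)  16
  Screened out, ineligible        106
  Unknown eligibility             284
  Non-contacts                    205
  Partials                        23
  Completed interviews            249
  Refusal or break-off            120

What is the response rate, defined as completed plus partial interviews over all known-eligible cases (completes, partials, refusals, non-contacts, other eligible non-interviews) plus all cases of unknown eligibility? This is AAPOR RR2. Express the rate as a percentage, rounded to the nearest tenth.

30.3%

Num → 249 + 23 = 272
Base → 249 + 23 + 120 + 205 + 16 + 284 = 897
RR2 = 272 / 897 = 0.3032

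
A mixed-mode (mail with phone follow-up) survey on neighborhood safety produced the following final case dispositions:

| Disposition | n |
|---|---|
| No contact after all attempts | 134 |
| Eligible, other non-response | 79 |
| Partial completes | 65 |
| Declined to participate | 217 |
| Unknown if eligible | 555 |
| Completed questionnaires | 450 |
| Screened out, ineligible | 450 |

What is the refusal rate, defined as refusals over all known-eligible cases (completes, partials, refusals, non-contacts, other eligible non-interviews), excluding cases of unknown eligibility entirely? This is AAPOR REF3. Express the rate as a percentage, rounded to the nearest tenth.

23.0%

Numerator: 217
Base: 450 + 65 + 217 + 134 + 79 = 945
REF3 = 217 / 945 = 0.2296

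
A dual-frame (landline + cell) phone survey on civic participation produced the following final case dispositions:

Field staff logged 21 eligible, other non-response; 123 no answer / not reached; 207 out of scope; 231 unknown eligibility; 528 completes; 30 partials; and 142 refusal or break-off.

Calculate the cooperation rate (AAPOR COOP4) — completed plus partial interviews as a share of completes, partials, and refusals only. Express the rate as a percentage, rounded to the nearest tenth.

Num: 528 + 30 = 558
Base: 528 + 30 + 142 = 700
COOP4 = 558 / 700 = 0.7971

79.7%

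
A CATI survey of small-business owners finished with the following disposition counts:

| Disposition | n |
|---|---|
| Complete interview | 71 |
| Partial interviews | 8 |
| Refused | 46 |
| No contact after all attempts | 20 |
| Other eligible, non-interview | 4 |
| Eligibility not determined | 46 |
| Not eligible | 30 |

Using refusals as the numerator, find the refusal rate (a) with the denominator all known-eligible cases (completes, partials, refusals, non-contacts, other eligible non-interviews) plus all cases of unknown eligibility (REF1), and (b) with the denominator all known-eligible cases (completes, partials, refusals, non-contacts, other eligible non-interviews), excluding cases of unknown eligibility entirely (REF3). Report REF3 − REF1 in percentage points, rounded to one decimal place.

Numerator = 46
Denominator = 71 + 8 + 46 + 20 + 4 + 46 = 195
REF1 = 46 / 195 = 0.2359
Denominator = 71 + 8 + 46 + 20 + 4 = 149
REF3 = 46 / 149 = 0.3087
Difference = 30.87 − 23.59 = 7.28 percentage points

7.3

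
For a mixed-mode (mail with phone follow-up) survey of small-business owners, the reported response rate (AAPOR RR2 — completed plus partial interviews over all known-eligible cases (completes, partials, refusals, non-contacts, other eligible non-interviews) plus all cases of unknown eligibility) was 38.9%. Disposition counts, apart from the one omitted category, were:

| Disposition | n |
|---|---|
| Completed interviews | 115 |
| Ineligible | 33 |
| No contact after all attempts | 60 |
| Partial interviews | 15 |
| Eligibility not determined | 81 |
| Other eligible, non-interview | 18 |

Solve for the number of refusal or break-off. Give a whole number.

45

Top = 115 + 15 = 130
RR2 = 130 / D = 0.389
D = 130 / 0.389 = 334.2
Remaining denominator categories sum to 289
refusal or break-off = 334.2 − 289 ≈ 45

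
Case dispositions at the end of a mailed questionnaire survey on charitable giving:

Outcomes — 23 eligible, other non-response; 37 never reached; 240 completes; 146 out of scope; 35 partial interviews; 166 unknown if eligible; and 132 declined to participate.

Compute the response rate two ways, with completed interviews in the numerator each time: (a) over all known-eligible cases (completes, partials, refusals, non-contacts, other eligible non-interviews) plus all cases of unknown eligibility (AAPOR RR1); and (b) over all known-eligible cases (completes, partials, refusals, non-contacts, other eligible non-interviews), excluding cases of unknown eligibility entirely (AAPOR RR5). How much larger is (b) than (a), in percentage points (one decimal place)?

13.5

Numerator = 240
Denominator = 240 + 35 + 132 + 37 + 23 + 166 = 633
RR1 = 240 / 633 = 0.3791
Denominator = 240 + 35 + 132 + 37 + 23 = 467
RR5 = 240 / 467 = 0.5139
Difference = 51.39 − 37.91 = 13.48 percentage points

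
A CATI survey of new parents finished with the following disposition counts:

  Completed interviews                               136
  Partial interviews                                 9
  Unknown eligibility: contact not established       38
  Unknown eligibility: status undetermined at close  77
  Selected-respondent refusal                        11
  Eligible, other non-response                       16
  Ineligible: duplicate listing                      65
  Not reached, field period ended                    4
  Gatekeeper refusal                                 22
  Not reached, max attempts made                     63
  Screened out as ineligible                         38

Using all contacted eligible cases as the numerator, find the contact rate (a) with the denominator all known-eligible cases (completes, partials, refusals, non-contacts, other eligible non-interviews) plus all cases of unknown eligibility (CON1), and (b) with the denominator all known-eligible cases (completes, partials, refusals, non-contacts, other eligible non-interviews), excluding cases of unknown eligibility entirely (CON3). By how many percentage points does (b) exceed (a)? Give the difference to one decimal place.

22.7

Declined to participate = 22 + 11 = 33
No contact after all attempts = 4 + 63 = 67
Undetermined eligibility = 38 + 77 = 115
Screened out, ineligible = 38 + 65 = 103
Top: 136 + 9 + 33 + 16 = 194
Base: 136 + 9 + 33 + 67 + 16 + 115 = 376
CON1 = 194 / 376 = 0.5160
Base: 136 + 9 + 33 + 67 + 16 = 261
CON3 = 194 / 261 = 0.7433
Difference = 74.33 − 51.60 = 22.73 percentage points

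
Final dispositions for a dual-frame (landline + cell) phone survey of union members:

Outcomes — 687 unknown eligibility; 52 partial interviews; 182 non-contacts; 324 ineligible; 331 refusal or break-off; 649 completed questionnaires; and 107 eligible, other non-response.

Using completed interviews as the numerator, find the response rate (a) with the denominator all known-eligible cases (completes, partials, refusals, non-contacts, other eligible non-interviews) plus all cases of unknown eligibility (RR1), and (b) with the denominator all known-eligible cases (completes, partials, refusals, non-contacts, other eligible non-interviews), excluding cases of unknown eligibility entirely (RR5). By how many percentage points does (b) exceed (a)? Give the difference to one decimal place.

16.8

Top → 649
Denom → 649 + 52 + 331 + 182 + 107 + 687 = 2008
RR1 = 649 / 2008 = 0.3232
Denom → 649 + 52 + 331 + 182 + 107 = 1321
RR5 = 649 / 1321 = 0.4913
Difference = 49.13 − 32.32 = 16.81 percentage points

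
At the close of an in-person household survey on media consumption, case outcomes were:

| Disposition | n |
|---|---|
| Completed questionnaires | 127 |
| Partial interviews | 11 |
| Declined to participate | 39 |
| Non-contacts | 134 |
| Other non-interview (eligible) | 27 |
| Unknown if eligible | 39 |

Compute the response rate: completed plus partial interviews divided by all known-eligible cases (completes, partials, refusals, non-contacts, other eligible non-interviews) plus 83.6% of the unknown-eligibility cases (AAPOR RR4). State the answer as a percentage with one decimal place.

37.2%

Numerator: 127 + 11 = 138
Known eligible: 127 + 11 + 39 + 134 + 27 = 338
e × U: 0.8360 × 39 = 32.60
Base: 338 + 32.60 = 370.60
RR4 = 138 / 370.60 = 0.3724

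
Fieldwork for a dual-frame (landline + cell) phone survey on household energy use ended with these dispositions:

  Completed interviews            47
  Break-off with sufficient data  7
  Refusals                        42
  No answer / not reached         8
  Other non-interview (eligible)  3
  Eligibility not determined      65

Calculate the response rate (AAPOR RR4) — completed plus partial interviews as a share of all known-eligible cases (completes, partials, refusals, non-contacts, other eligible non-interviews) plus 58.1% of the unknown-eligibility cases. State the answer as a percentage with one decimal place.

Num = 47 + 7 = 54
Eligible (known) = 47 + 7 + 42 + 8 + 3 = 107
Eligible share of unknowns = 0.5810 × 65 = 37.77
Denominator = 107 + 37.77 = 144.77
RR4 = 54 / 144.77 = 0.3730

37.3%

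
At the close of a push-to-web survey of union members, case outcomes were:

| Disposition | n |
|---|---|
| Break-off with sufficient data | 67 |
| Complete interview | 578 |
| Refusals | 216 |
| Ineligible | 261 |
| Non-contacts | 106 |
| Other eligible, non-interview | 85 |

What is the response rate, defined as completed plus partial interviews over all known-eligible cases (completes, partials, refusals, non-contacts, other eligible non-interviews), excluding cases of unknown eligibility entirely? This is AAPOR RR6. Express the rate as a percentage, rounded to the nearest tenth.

61.3%

Num: 578 + 67 = 645
Base: 578 + 67 + 216 + 106 + 85 = 1052
RR6 = 645 / 1052 = 0.6131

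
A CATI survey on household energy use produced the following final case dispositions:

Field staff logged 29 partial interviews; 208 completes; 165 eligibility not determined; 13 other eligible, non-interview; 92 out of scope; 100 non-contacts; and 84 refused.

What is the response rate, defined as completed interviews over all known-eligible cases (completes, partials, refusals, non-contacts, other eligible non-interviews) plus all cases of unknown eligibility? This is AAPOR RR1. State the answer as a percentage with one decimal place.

Numerator → 208
Base → 208 + 29 + 84 + 100 + 13 + 165 = 599
RR1 = 208 / 599 = 0.3472

34.7%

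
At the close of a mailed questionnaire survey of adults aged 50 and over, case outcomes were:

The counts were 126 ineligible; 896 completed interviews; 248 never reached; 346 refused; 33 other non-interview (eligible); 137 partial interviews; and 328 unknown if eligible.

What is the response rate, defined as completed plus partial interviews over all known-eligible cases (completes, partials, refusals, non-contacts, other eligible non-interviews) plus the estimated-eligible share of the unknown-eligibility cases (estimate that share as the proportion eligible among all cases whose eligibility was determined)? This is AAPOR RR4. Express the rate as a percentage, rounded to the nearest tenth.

52.6%

Num → 896 + 137 = 1033
Eligible (known) → 896 + 137 + 346 + 248 + 33 = 1660
e = 1660 / (1660 + 126) = 1660 / 1786 = 0.9295
Eligible share of unknowns → 0.9295 × 328 = 304.88
Denominator → 1660 + 304.88 = 1964.88
RR4 = 1033 / 1964.88 = 0.5257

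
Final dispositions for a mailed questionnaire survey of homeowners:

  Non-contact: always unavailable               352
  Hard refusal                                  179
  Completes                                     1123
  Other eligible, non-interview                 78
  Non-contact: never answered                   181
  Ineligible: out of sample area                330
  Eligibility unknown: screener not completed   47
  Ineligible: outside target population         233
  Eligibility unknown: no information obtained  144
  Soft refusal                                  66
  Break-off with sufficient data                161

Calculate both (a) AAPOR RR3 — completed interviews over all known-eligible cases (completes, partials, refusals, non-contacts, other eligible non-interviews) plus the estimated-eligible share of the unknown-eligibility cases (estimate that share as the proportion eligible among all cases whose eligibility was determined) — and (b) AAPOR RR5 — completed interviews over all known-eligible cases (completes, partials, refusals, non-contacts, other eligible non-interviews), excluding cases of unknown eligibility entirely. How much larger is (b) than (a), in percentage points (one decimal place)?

3.5

Refused = 179 + 66 = 245
No answer / not reached = 181 + 352 = 533
Undetermined eligibility = 47 + 144 = 191
Screened out, ineligible = 233 + 330 = 563
Num: 1123
Determined eligible: 1123 + 161 + 245 + 533 + 78 = 2140
e = 2140 / (2140 + 563) = 2140 / 2703 = 0.7917
e × U: 0.7917 × 191 = 151.21
Base: 2140 + 151.21 = 2291.21
RR3 = 1123 / 2291.21 = 0.4901
Base: 1123 + 161 + 245 + 533 + 78 = 2140
RR5 = 1123 / 2140 = 0.5248
Difference = 52.48 − 49.01 = 3.47 percentage points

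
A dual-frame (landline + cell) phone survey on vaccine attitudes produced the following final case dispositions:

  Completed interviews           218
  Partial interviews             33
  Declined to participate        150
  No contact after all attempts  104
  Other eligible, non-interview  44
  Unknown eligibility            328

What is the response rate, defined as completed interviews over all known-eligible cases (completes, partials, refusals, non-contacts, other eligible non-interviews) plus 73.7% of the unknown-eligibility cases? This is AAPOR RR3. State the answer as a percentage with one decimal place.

27.6%

Num = 218
Determined eligible = 218 + 33 + 150 + 104 + 44 = 549
e × U = 0.7370 × 328 = 241.74
Base = 549 + 241.74 = 790.74
RR3 = 218 / 790.74 = 0.2757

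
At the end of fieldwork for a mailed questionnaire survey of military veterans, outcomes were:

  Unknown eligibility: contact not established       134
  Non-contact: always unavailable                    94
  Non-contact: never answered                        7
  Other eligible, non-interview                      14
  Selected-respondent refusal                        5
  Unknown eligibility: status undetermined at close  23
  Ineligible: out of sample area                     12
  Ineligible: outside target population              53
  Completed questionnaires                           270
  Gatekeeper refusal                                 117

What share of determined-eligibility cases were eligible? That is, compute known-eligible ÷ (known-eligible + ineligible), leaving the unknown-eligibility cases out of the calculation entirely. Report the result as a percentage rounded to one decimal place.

Declined to participate = 117 + 5 = 122
Non-contacts = 7 + 94 = 101
Eligibility not determined = 134 + 23 = 157
Not eligible = 53 + 12 = 65
Eligible (known) = 270 + 122 + 101 + 14 = 507
e = 507 / (507 + 65) = 507 / 572 = 0.8864

88.6%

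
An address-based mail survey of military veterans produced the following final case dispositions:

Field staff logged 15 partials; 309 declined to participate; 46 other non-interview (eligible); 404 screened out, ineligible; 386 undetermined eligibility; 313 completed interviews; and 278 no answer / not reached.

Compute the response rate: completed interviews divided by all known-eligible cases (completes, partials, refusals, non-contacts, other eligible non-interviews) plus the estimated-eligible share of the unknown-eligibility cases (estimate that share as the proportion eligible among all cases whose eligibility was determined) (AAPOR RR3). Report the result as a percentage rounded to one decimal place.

Num: 313
Eligible (known): 313 + 15 + 309 + 278 + 46 = 961
e = 961 / (961 + 404) = 961 / 1365 = 0.7040
Eligible share of unknowns: 0.7040 × 386 = 271.74
Base: 961 + 271.74 = 1232.74
RR3 = 313 / 1232.74 = 0.2539

25.4%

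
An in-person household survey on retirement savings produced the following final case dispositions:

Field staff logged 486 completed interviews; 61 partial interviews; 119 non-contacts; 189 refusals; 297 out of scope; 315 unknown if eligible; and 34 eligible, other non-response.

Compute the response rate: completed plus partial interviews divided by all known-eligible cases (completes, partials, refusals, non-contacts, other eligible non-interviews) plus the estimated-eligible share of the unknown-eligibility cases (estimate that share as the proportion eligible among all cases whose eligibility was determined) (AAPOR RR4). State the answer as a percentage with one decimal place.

Top → 486 + 61 = 547
Eligible (known) → 486 + 61 + 189 + 119 + 34 = 889
e = 889 / (889 + 297) = 889 / 1186 = 0.7496
Eligible share of unknowns → 0.7496 × 315 = 236.12
Base → 889 + 236.12 = 1125.12
RR4 = 547 / 1125.12 = 0.4862

48.6%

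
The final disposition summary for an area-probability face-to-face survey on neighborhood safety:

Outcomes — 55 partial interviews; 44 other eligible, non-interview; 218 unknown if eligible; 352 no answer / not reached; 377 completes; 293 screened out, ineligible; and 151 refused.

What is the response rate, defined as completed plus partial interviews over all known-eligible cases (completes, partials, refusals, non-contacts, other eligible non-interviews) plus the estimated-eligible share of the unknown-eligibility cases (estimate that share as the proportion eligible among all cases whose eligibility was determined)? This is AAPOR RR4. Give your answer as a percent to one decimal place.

37.7%

Top = 377 + 55 = 432
Eligible (known) = 377 + 55 + 151 + 352 + 44 = 979
e = 979 / (979 + 293) = 979 / 1272 = 0.7697
Eligible share of unknowns = 0.7697 × 218 = 167.79
Denominator = 979 + 167.79 = 1146.79
RR4 = 432 / 1146.79 = 0.3767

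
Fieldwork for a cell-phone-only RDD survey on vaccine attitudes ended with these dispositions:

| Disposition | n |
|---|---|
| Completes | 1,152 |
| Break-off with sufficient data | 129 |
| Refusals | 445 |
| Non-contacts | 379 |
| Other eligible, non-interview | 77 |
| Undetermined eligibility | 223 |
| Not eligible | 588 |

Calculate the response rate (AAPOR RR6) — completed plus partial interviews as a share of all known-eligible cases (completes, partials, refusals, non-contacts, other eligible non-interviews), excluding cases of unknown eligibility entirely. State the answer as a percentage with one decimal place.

58.7%

Numerator = 1152 + 129 = 1281
Denominator = 1152 + 129 + 445 + 379 + 77 = 2182
RR6 = 1281 / 2182 = 0.5871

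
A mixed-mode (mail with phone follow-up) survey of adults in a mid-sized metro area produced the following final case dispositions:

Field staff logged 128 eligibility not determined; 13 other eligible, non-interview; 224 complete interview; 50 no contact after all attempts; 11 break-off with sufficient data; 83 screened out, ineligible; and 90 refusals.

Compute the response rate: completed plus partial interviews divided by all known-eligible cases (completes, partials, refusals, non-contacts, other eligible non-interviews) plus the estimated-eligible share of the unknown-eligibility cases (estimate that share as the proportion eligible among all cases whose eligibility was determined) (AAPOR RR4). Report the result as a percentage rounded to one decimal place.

47.6%

Num → 224 + 11 = 235
Eligible (known) → 224 + 11 + 90 + 50 + 13 = 388
e = 388 / (388 + 83) = 388 / 471 = 0.8238
Estimated eligible among unknowns → 0.8238 × 128 = 105.45
Denom → 388 + 105.45 = 493.45
RR4 = 235 / 493.45 = 0.4762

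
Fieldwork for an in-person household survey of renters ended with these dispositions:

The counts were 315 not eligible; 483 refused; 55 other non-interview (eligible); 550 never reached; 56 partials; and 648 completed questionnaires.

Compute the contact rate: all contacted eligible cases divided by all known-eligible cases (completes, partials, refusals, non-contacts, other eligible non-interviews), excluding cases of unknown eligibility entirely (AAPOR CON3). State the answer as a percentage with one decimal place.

Num = 648 + 56 + 483 + 55 = 1242
Denominator = 648 + 56 + 483 + 550 + 55 = 1792
CON3 = 1242 / 1792 = 0.6931

69.3%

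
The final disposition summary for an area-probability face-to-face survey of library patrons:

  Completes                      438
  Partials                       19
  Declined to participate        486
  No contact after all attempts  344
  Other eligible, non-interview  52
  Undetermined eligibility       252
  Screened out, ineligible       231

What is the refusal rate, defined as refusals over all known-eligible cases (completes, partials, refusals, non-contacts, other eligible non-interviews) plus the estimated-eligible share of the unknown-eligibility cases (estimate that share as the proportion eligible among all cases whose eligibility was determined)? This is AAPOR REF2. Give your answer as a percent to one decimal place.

31.3%

Numerator → 486
Determined eligible → 438 + 19 + 486 + 344 + 52 = 1339
e = 1339 / (1339 + 231) = 1339 / 1570 = 0.8529
Estimated eligible among unknowns → 0.8529 × 252 = 214.93
Denom → 1339 + 214.93 = 1553.93
REF2 = 486 / 1553.93 = 0.3128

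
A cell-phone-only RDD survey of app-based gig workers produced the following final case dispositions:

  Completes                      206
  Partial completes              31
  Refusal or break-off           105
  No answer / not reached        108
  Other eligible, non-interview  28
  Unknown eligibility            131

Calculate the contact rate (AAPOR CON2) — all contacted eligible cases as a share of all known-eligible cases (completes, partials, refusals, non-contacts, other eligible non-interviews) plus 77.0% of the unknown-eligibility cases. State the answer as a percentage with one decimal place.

63.9%

Num: 206 + 31 + 105 + 28 = 370
Known eligible: 206 + 31 + 105 + 108 + 28 = 478
Eligible share of unknowns: 0.7700 × 131 = 100.87
Denominator: 478 + 100.87 = 578.87
CON2 = 370 / 578.87 = 0.6392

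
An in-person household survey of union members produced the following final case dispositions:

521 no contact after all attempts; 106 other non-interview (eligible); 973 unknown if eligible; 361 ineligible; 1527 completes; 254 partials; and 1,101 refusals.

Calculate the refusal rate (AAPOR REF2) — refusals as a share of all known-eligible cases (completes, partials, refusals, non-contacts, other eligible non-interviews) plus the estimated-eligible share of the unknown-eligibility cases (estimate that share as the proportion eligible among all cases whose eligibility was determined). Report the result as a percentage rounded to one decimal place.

25.1%

Num = 1101
Eligible (known) = 1527 + 254 + 1101 + 521 + 106 = 3509
e = 3509 / (3509 + 361) = 3509 / 3870 = 0.9067
Eligible share of unknowns = 0.9067 × 973 = 882.22
Base = 3509 + 882.22 = 4391.22
REF2 = 1101 / 4391.22 = 0.2507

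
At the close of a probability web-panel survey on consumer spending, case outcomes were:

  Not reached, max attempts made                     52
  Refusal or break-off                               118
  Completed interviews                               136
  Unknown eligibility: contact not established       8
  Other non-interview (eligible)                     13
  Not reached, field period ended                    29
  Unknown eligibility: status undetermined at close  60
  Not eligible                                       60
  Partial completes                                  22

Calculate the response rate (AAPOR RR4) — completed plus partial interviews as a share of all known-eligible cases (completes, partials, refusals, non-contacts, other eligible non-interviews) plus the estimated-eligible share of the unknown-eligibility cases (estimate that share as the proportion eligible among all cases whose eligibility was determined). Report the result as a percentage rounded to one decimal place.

36.9%

No answer / not reached = 29 + 52 = 81
Eligibility not determined = 8 + 60 = 68
Top = 136 + 22 = 158
Eligible (known) = 136 + 22 + 118 + 81 + 13 = 370
e = 370 / (370 + 60) = 370 / 430 = 0.8605
Estimated eligible among unknowns = 0.8605 × 68 = 58.51
Denominator = 370 + 58.51 = 428.51
RR4 = 158 / 428.51 = 0.3687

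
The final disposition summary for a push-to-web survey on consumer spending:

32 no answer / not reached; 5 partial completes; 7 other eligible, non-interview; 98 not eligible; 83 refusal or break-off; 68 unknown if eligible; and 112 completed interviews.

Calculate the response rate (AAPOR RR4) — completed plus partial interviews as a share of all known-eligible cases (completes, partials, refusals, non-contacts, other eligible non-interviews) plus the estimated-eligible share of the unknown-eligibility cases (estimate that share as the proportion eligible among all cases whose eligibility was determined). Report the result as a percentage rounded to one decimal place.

Numerator: 112 + 5 = 117
Eligible (known): 112 + 5 + 83 + 32 + 7 = 239
e = 239 / (239 + 98) = 239 / 337 = 0.7092
e × U: 0.7092 × 68 = 48.23
Denominator: 239 + 48.23 = 287.23
RR4 = 117 / 287.23 = 0.4073

40.7%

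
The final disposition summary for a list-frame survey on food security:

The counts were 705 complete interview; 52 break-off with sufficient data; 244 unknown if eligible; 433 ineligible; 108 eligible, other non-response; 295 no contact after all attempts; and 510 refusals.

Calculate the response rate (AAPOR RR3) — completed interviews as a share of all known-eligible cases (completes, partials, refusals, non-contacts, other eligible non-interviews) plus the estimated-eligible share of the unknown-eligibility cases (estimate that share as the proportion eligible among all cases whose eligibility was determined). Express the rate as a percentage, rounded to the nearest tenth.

Num = 705
Determined eligible = 705 + 52 + 510 + 295 + 108 = 1670
e = 1670 / (1670 + 433) = 1670 / 2103 = 0.7941
e × U = 0.7941 × 244 = 193.76
Denominator = 1670 + 193.76 = 1863.76
RR3 = 705 / 1863.76 = 0.3783

37.8%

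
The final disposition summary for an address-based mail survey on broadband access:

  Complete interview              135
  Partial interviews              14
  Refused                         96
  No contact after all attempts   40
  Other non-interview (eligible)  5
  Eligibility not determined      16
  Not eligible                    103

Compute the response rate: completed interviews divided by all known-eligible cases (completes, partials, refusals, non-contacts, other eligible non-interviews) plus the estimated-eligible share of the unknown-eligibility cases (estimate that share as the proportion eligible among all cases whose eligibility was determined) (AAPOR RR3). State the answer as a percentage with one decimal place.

Top = 135
Eligible (known) = 135 + 14 + 96 + 40 + 5 = 290
e = 290 / (290 + 103) = 290 / 393 = 0.7379
e × U = 0.7379 × 16 = 11.81
Base = 290 + 11.81 = 301.81
RR3 = 135 / 301.81 = 0.4473

44.7%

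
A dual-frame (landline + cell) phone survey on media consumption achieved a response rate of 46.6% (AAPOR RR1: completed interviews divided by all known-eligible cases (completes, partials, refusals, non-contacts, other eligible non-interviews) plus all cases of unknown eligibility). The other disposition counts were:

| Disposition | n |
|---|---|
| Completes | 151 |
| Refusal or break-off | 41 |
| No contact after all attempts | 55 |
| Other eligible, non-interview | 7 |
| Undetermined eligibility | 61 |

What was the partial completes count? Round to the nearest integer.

9

RR1 = 151 / D = 0.466
D = 151 / 0.466 = 324.0
Remaining denominator categories sum to 315
partial completes = 324.0 − 315 ≈ 9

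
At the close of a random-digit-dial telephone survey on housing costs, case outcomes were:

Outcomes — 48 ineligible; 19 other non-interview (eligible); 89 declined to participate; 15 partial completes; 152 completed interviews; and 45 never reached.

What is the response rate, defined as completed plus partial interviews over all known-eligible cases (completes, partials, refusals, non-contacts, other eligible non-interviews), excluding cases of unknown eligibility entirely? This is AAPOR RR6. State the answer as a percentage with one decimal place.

52.2%

Num → 152 + 15 = 167
Denominator → 152 + 15 + 89 + 45 + 19 = 320
RR6 = 167 / 320 = 0.5219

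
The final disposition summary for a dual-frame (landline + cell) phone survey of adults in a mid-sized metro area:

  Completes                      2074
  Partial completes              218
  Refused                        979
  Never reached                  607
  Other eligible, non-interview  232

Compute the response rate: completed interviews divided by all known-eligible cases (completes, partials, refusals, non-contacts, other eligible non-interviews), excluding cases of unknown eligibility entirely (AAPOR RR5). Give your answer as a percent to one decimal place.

Numerator → 2074
Denominator → 2074 + 218 + 979 + 607 + 232 = 4110
RR5 = 2074 / 4110 = 0.5046

50.5%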